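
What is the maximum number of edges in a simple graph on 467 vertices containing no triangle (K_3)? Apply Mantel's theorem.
ex(467, K_3) = ⌊467^2/4⌋ = 54522

Mantel (1907): a triangle-free graph on n vertices has at most ⌊n^2/4⌋ edges, with equality for the complete bipartite graph K_{⌊n/2⌋, ⌈n/2⌉}. For n = 467: ⌊467^2/4⌋ = ⌊218089/4⌋ = 54522. The extremal graph is K_{233, 234}, which has 233·234 = 54522 edges.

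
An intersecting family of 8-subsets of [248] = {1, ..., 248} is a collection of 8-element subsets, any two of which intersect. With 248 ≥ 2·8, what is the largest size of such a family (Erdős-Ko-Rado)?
max |F| = C(247, 7) = 10214006191389

The Erdős-Ko-Rado theorem states: for n ≥ 2k, an intersecting family of k-subsets of an n-element set has size at most C(n − 1, k − 1), with equality for 'star' families {A ⊆ [n] : |A| = k, i ∈ A} (fix an element i). For n = 248, k = 8: C(247, 7) = 10214006191389.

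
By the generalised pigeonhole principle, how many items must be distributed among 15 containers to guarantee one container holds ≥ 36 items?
n = (36 − 1)·15 + 1 = 526

By the generalised pigeonhole principle, to guarantee some box contains ≥ r objects we need more than (r − 1) · k objects total. Threshold: n = (r − 1) · k + 1. With r = 36 and k = 15: n = 35 · 15 + 1 = 525 + 1 = 526. For n = 525 = 35 · 15, we can put exactly 35 objects in every box, avoiding 36 in any single one — so 526 is tight.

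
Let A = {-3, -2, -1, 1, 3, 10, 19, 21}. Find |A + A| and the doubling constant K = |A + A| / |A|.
K = |A + A| / |A| = 28/8 = 7/2

Enumerate A + A = {a + b : a, b ∈ A}. With |A| = 8, there are |A|^2 = 64 ordered sum pairs; collecting distinct values, A + A = {-6, -5, -4, -3, -2, -1, 0, 1, 2, 4, 6, 7, 8, 9, 11, 13, 16, 17, 18, 19, 20, 22, 24, 29, 31, 38, 40, 42}, so |A + A| = 28. Thus K = 28/8 = 7/2. For comparison, the minimum possible |A + A| over all 8-element sets is 2·8 − 1 = 15 (so min K = 15/8), attained only by arithmetic progressions.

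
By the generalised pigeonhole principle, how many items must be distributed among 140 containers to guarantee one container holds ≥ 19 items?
n = (19 − 1)·140 + 1 = 2521

By the generalised pigeonhole principle, to guarantee some box contains ≥ r objects we need more than (r − 1) · k objects total. Threshold: n = (r − 1) · k + 1. With r = 19 and k = 140: n = 18 · 140 + 1 = 2520 + 1 = 2521. For n = 2520 = 18 · 140, we can put exactly 18 objects in every box, avoiding 19 in any single one — so 2521 is tight.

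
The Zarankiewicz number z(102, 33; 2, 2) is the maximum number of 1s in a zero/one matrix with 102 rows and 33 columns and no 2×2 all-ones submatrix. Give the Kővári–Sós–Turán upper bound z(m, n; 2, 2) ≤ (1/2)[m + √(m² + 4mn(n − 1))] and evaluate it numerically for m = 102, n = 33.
z(102, 33; 2, 2) ≤ (1/2)[102 + √(102² + 4·102·33·32)] = (1/2)[102 + √441252] = 383.134

Kővári–Sós–Turán: let r_1, ..., r_102 be the row sums and z = Σ r_i the total number of 1s. Each pair of columns can share at most one row with both entries 1 (else a 2×2 all-ones block appears), so Σ_i C(r_i, 2) ≤ C(33, 2) = 528. By convexity Σ_i C(r_i, 2) ≥ 102·C(z/102, 2) = z(z − 102)/(2·102), giving z² − 102z − 102·33·32 ≤ 0 and hence z ≤ (1/2)[102 + √(10404 + 4·107712)] = (1/2)[102 + √441252] ≈ (1/2)(102 + 664.268) = 383.134.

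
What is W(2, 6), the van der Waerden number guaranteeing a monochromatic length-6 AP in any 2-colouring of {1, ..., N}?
W(2, 6) = 1132

W(2, 6) = 1132. The lower bound W(2, 6) > 1131 comes from an explicit good 2-colouring of [1, 1131]; the upper bound W(2, 6) ≤ 1132 was verified by exhaustive search over 2-colourings of [1, 1132].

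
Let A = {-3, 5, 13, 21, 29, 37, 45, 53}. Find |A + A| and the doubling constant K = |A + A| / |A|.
K = |A + A| / |A| = 15/8

Enumerate A + A = {a + b : a, b ∈ A}. With |A| = 8, there are |A|^2 = 64 ordered sum pairs; collecting distinct values, A + A = {-6, 2, 10, 18, 26, 34, 42, 50, 58, 66, 74, 82, 90, 98, 106}, so |A + A| = 15. Thus K = 15/8. Here |A + A| = 2|A| − 1 = 15, the minimum possible — so K = 15/8 is minimal, which holds iff A is an arithmetic progression.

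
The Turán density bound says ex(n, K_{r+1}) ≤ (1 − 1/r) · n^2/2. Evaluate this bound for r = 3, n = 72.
Turán density bound = (2/3) · 72^2/2 = 1728

Turán's theorem: ex(n, K_{r+1}) is achieved by the complete r-partite Turán graph T(n, r) with parts as balanced as possible, and is at most (1 − 1/r) · n^2/2. For r = 3, n = 72: the density bound is (2/3) · 5184/2 = 1728. Since 3 ∣ 72, the Turán graph T(72, 3) has parts of equal size 24, and its edge count e(T(72, 3)) = 1728 attains the density bound exactly.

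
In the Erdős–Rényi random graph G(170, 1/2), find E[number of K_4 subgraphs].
E[# K_4] = C(170, 4) · (1/2)^C(4, 2) = 33585370 / 2^6 = 16792685/32 = 524771.40625

For each 4-subset S of vertices (there are C(170, 4) = 33585370 such S), let X_S = 1 if S induces a K_4 (all C(4, 2) = 6 edges present). Then P(X_S = 1) = (1/2)^6 = 1/64. By linearity of expectation, E[# K_4] = C(170, 4) · (1/2)^6 = 33585370 / 64 = 16792685/32 = 524771.40625.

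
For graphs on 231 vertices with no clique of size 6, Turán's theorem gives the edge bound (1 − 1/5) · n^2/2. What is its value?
Turán density bound = (4/5) · 231^2/2 = 106722/5 ≈ 21344.4

Turán's theorem: ex(n, K_{r+1}) is achieved by the complete r-partite Turán graph T(n, r) with parts as balanced as possible, and is at most (1 − 1/r) · n^2/2. For r = 5, n = 231: the density bound is (4/5) · 53361/2 = 106722/5 ≈ 21344.4. The integer-valued extremum is e(T(231, 5)) = 21344, which is strictly less than the density bound 106722/5 since 5 ∤ 231 (the parts of T(231, 5) cannot all be equal).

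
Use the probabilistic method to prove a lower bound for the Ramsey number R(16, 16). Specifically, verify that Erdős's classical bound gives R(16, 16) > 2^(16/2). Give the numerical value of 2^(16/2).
2^(16/2) = 256; so R(16, 16) > 256

Colour each edge of K_n uniformly at random with red/blue. The expected number of monochromatic K_16 is C(n, 16) · 2 · 2^(−C(16,2)). If C(n, 16) · 2^(1 − C(16,2)) < 1, then with positive probability no monochromatic K_16 exists, so R(16, 16) > n. The standard estimate C(n, 16) ≤ n^16/16! shows this inequality holds whenever n ≤ 2^(16/2) (since 16! · 2^(C(16,2) − 1) > 2^(16^2/2) ≥ n^16). Hence R(16, 16) > 2^(16/2) = 256.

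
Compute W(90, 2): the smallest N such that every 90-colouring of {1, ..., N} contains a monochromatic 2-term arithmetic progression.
W(90, 2) = 90 + 1 = 91

A 2-term AP is any pair of integers, so a monochromatic 2-AP exists iff some colour is used at least twice. With 90 colours, the colouring i ↦ i on {1, ..., 90} uses each colour once, avoiding any monochromatic pair, so W(90, 2) > 90. For {1, ..., 91}, pigeonhole forces two integers of the same colour, which form a monochromatic 2-AP. Hence W(90, 2) = 91.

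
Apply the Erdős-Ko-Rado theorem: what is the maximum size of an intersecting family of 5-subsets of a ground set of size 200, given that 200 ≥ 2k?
max |F| = C(199, 4) = 63391251

The Erdős-Ko-Rado theorem states: for n ≥ 2k, an intersecting family of k-subsets of an n-element set has size at most C(n − 1, k − 1), with equality for 'star' families {A ⊆ [n] : |A| = k, i ∈ A} (fix an element i). For n = 200, k = 5: C(199, 4) = 63391251.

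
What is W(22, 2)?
W(22, 2) = 22 + 1 = 23

A 2-term AP is any pair of integers, so a monochromatic 2-AP exists iff some colour is used at least twice. With 22 colours, the colouring i ↦ i on {1, ..., 22} uses each colour once, avoiding any monochromatic pair, so W(22, 2) > 22. For {1, ..., 23}, pigeonhole forces two integers of the same colour, which form a monochromatic 2-AP. Hence W(22, 2) = 23.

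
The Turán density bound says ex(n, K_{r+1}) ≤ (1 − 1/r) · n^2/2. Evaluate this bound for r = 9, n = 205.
Turán density bound = (8/9) · 205^2/2 = 168100/9 ≈ 18677.7778

Turán's theorem: ex(n, K_{r+1}) is achieved by the complete r-partite Turán graph T(n, r) with parts as balanced as possible, and is at most (1 − 1/r) · n^2/2. For r = 9, n = 205: the density bound is (8/9) · 42025/2 = 168100/9 ≈ 18677.7778. The integer-valued extremum is e(T(205, 9)) = 18677, which is strictly less than the density bound 168100/9 since 9 ∤ 205 (the parts of T(205, 9) cannot all be equal).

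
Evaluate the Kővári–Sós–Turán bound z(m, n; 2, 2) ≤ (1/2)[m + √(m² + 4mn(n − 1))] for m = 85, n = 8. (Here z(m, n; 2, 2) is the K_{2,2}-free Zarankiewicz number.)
z(85, 8; 2, 2) ≤ (1/2)[85 + √(85² + 4·85·8·7)] = (1/2)[85 + √26265] = 123.5324

Kővári–Sós–Turán: let r_1, ..., r_85 be the row sums and z = Σ r_i the total number of 1s. Each pair of columns can share at most one row with both entries 1 (else a 2×2 all-ones block appears), so Σ_i C(r_i, 2) ≤ C(8, 2) = 28. By convexity Σ_i C(r_i, 2) ≥ 85·C(z/85, 2) = z(z − 85)/(2·85), giving z² − 85z − 85·8·7 ≤ 0 and hence z ≤ (1/2)[85 + √(7225 + 4·4760)] = (1/2)[85 + √26265] ≈ (1/2)(85 + 162.0648) = 123.5324.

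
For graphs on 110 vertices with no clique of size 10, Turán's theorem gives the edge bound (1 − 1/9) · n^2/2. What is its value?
Turán density bound = (8/9) · 110^2/2 = 48400/9 ≈ 5377.7778

Turán's theorem: ex(n, K_{r+1}) is achieved by the complete r-partite Turán graph T(n, r) with parts as balanced as possible, and is at most (1 − 1/r) · n^2/2. For r = 9, n = 110: the density bound is (8/9) · 12100/2 = 48400/9 ≈ 5377.7778. The integer-valued extremum is e(T(110, 9)) = 5377, which is strictly less than the density bound 48400/9 since 9 ∤ 110 (the parts of T(110, 9) cannot all be equal).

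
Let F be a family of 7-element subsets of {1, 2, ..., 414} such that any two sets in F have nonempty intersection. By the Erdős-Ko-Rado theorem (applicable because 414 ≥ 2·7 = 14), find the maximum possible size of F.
max |F| = C(413, 6) = 6645442750156

Erdős-Ko-Rado (1961): when n ≥ 2k, max |F| = C(n−1, k−1). The bound is attained by the star {A : i ∈ A} for any fixed i ∈ [n]. Here C(414−1, 7−1) = C(413, 6) = 6645442750156.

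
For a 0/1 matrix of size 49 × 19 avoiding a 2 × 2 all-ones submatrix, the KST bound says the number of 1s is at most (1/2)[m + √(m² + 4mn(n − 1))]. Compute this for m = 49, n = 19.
z(49, 19; 2, 2) ≤ (1/2)[49 + √(49² + 4·49·19·18)] = (1/2)[49 + √69433] = 156.2507

Kővári–Sós–Turán: let r_1, ..., r_49 be the row sums and z = Σ r_i the total number of 1s. Each pair of columns can share at most one row with both entries 1 (else a 2×2 all-ones block appears), so Σ_i C(r_i, 2) ≤ C(19, 2) = 171. By convexity Σ_i C(r_i, 2) ≥ 49·C(z/49, 2) = z(z − 49)/(2·49), giving z² − 49z − 49·19·18 ≤ 0 and hence z ≤ (1/2)[49 + √(2401 + 4·16758)] = (1/2)[49 + √69433] ≈ (1/2)(49 + 263.5014) = 156.2507.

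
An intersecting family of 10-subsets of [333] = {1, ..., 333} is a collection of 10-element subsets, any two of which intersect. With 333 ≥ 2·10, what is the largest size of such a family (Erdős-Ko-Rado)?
max |F| = C(332, 9) = 121054363920675900

Erdős-Ko-Rado (1961): when n ≥ 2k, max |F| = C(n−1, k−1). The bound is attained by the star {A : i ∈ A} for any fixed i ∈ [n]. Here C(333−1, 10−1) = C(332, 9) = 121054363920675900.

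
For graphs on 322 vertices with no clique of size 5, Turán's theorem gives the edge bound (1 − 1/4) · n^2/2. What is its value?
Turán density bound = (3/4) · 322^2/2 = 77763/2 ≈ 38881.5

Turán's theorem: ex(n, K_{r+1}) is achieved by the complete r-partite Turán graph T(n, r) with parts as balanced as possible, and is at most (1 − 1/r) · n^2/2. For r = 4, n = 322: the density bound is (3/4) · 103684/2 = 77763/2 ≈ 38881.5. The integer-valued extremum is e(T(322, 4)) = 38881, which is strictly less than the density bound 77763/2 since 4 ∤ 322 (the parts of T(322, 4) cannot all be equal).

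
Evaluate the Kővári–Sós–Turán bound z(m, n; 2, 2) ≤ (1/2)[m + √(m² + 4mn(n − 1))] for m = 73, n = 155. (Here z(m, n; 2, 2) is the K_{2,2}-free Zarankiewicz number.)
z(73, 155; 2, 2) ≤ (1/2)[73 + √(73² + 4·73·155·154)] = (1/2)[73 + √6975369] = 1357.0462

Kővári–Sós–Turán: let r_1, ..., r_73 be the row sums and z = Σ r_i the total number of 1s. Each pair of columns can share at most one row with both entries 1 (else a 2×2 all-ones block appears), so Σ_i C(r_i, 2) ≤ C(155, 2) = 11935. By convexity Σ_i C(r_i, 2) ≥ 73·C(z/73, 2) = z(z − 73)/(2·73), giving z² − 73z − 73·155·154 ≤ 0 and hence z ≤ (1/2)[73 + √(5329 + 4·1742510)] = (1/2)[73 + √6975369] ≈ (1/2)(73 + 2641.0924) = 1357.0462.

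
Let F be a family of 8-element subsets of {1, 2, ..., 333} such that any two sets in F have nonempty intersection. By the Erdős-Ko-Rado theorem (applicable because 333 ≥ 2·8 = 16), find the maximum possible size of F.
max |F| = C(332, 7) = 82772214646616

Erdős-Ko-Rado (1961): when n ≥ 2k, max |F| = C(n−1, k−1). The bound is attained by the star {A : i ∈ A} for any fixed i ∈ [n]. Here C(333−1, 8−1) = C(332, 7) = 82772214646616.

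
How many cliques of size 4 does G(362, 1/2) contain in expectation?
E[# K_4] = C(362, 4) · (1/2)^C(4, 2) = 703722570 / 2^6 = 351861285/32 = 10995665.15625

For each 4-subset S of vertices (there are C(362, 4) = 703722570 such S), let X_S = 1 if S induces a K_4 (all C(4, 2) = 6 edges present). Then P(X_S = 1) = (1/2)^6 = 1/64. By linearity of expectation, E[# K_4] = C(362, 4) · (1/2)^6 = 703722570 / 64 = 351861285/32 = 10995665.15625.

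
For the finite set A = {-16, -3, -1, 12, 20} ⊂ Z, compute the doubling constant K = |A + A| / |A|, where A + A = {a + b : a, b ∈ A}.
K = |A + A| / |A| = 14/5

Enumerate A + A = {a + b : a, b ∈ A}. With |A| = 5, there are |A|^2 = 25 ordered sum pairs; collecting distinct values, A + A = {-32, -19, -17, -6, -4, -2, 4, 9, 11, 17, 19, 24, 32, 40}, so |A + A| = 14. Thus K = 14/5. For comparison, the minimum possible |A + A| over all 5-element sets is 2·5 − 1 = 9 (so min K = 9/5), attained only by arithmetic progressions.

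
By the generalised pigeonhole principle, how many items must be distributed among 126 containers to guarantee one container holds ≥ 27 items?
n = (27 − 1)·126 + 1 = 3277

By the generalised pigeonhole principle, to guarantee some box contains ≥ r objects we need more than (r − 1) · k objects total. Threshold: n = (r − 1) · k + 1. With r = 27 and k = 126: n = 26 · 126 + 1 = 3276 + 1 = 3277. For n = 3276 = 26 · 126, we can put exactly 26 objects in every box, avoiding 27 in any single one — so 3277 is tight.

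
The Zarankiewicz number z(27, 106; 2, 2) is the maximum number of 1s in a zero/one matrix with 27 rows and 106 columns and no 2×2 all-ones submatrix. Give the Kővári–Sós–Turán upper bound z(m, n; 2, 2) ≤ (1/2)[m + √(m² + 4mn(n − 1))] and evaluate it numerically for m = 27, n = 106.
z(27, 106; 2, 2) ≤ (1/2)[27 + √(27² + 4·27·106·105)] = (1/2)[27 + √1202769] = 561.8541

Kővári–Sós–Turán: let r_1, ..., r_27 be the row sums and z = Σ r_i the total number of 1s. Each pair of columns can share at most one row with both entries 1 (else a 2×2 all-ones block appears), so Σ_i C(r_i, 2) ≤ C(106, 2) = 5565. By convexity Σ_i C(r_i, 2) ≥ 27·C(z/27, 2) = z(z − 27)/(2·27), giving z² − 27z − 27·106·105 ≤ 0 and hence z ≤ (1/2)[27 + √(729 + 4·300510)] = (1/2)[27 + √1202769] ≈ (1/2)(27 + 1096.7083) = 561.8541.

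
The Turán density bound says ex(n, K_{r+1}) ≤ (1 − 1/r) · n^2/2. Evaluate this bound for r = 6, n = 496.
Turán density bound = (5/6) · 496^2/2 = 307520/3 ≈ 102506.6667

Turán's theorem: ex(n, K_{r+1}) is achieved by the complete r-partite Turán graph T(n, r) with parts as balanced as possible, and is at most (1 − 1/r) · n^2/2. For r = 6, n = 496: the density bound is (5/6) · 246016/2 = 307520/3 ≈ 102506.6667. The integer-valued extremum is e(T(496, 6)) = 102506, which is strictly less than the density bound 307520/3 since 6 ∤ 496 (the parts of T(496, 6) cannot all be equal).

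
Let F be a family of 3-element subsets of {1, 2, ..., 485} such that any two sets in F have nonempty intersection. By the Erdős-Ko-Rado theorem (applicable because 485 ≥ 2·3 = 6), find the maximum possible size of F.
max |F| = C(484, 2) = 116886

The Erdős-Ko-Rado theorem states: for n ≥ 2k, an intersecting family of k-subsets of an n-element set has size at most C(n − 1, k − 1), with equality for 'star' families {A ⊆ [n] : |A| = k, i ∈ A} (fix an element i). For n = 485, k = 3: C(484, 2) = 116886.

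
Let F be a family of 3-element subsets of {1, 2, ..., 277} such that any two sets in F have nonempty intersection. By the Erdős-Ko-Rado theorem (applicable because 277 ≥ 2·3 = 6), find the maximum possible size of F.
max |F| = C(276, 2) = 37950

The Erdős-Ko-Rado theorem states: for n ≥ 2k, an intersecting family of k-subsets of an n-element set has size at most C(n − 1, k − 1), with equality for 'star' families {A ⊆ [n] : |A| = k, i ∈ A} (fix an element i). For n = 277, k = 3: C(276, 2) = 37950.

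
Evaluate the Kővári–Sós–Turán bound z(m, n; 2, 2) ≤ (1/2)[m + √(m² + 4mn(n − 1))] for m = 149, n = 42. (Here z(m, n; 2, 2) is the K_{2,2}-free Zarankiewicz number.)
z(149, 42; 2, 2) ≤ (1/2)[149 + √(149² + 4·149·42·41)] = (1/2)[149 + √1048513] = 586.4846

Kővári–Sós–Turán: let r_1, ..., r_149 be the row sums and z = Σ r_i the total number of 1s. Each pair of columns can share at most one row with both entries 1 (else a 2×2 all-ones block appears), so Σ_i C(r_i, 2) ≤ C(42, 2) = 861. By convexity Σ_i C(r_i, 2) ≥ 149·C(z/149, 2) = z(z − 149)/(2·149), giving z² − 149z − 149·42·41 ≤ 0 and hence z ≤ (1/2)[149 + √(22201 + 4·256578)] = (1/2)[149 + √1048513] ≈ (1/2)(149 + 1023.9692) = 586.4846.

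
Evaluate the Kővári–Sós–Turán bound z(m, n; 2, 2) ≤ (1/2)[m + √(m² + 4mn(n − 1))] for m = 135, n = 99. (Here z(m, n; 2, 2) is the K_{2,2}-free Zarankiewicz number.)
z(135, 99; 2, 2) ≤ (1/2)[135 + √(135² + 4·135·99·98)] = (1/2)[135 + √5257305] = 1213.9407

Kővári–Sós–Turán: let r_1, ..., r_135 be the row sums and z = Σ r_i the total number of 1s. Each pair of columns can share at most one row with both entries 1 (else a 2×2 all-ones block appears), so Σ_i C(r_i, 2) ≤ C(99, 2) = 4851. By convexity Σ_i C(r_i, 2) ≥ 135·C(z/135, 2) = z(z − 135)/(2·135), giving z² − 135z − 135·99·98 ≤ 0 and hence z ≤ (1/2)[135 + √(18225 + 4·1309770)] = (1/2)[135 + √5257305] ≈ (1/2)(135 + 2292.8814) = 1213.9407.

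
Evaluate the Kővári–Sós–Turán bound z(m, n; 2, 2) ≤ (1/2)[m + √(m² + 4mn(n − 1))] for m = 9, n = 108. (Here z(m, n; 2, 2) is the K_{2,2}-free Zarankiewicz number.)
z(9, 108; 2, 2) ≤ (1/2)[9 + √(9² + 4·9·108·107)] = (1/2)[9 + √416097] = 327.0279

Kővári–Sós–Turán: let r_1, ..., r_9 be the row sums and z = Σ r_i the total number of 1s. Each pair of columns can share at most one row with both entries 1 (else a 2×2 all-ones block appears), so Σ_i C(r_i, 2) ≤ C(108, 2) = 5778. By convexity Σ_i C(r_i, 2) ≥ 9·C(z/9, 2) = z(z − 9)/(2·9), giving z² − 9z − 9·108·107 ≤ 0 and hence z ≤ (1/2)[9 + √(81 + 4·104004)] = (1/2)[9 + √416097] ≈ (1/2)(9 + 645.0558) = 327.0279.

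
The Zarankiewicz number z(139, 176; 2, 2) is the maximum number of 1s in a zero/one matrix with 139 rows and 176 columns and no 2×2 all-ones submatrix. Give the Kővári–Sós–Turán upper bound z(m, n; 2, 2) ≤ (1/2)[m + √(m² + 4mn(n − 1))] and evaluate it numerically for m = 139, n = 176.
z(139, 176; 2, 2) ≤ (1/2)[139 + √(139² + 4·139·176·175)] = (1/2)[139 + √17144121] = 2139.773

Kővári–Sós–Turán: let r_1, ..., r_139 be the row sums and z = Σ r_i the total number of 1s. Each pair of columns can share at most one row with both entries 1 (else a 2×2 all-ones block appears), so Σ_i C(r_i, 2) ≤ C(176, 2) = 15400. By convexity Σ_i C(r_i, 2) ≥ 139·C(z/139, 2) = z(z − 139)/(2·139), giving z² − 139z − 139·176·175 ≤ 0 and hence z ≤ (1/2)[139 + √(19321 + 4·4281200)] = (1/2)[139 + √17144121] ≈ (1/2)(139 + 4140.546) = 2139.773.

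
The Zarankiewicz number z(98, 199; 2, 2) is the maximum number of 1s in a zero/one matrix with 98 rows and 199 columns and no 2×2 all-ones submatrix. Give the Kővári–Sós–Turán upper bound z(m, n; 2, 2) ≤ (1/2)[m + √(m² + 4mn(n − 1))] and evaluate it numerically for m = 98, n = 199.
z(98, 199; 2, 2) ≤ (1/2)[98 + √(98² + 4·98·199·198)] = (1/2)[98 + √15455188] = 2014.6543

Kővári–Sós–Turán: let r_1, ..., r_98 be the row sums and z = Σ r_i the total number of 1s. Each pair of columns can share at most one row with both entries 1 (else a 2×2 all-ones block appears), so Σ_i C(r_i, 2) ≤ C(199, 2) = 19701. By convexity Σ_i C(r_i, 2) ≥ 98·C(z/98, 2) = z(z − 98)/(2·98), giving z² − 98z − 98·199·198 ≤ 0 and hence z ≤ (1/2)[98 + √(9604 + 4·3861396)] = (1/2)[98 + √15455188] ≈ (1/2)(98 + 3931.3087) = 2014.6543.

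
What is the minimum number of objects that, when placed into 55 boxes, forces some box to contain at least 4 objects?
n = (4 − 1)·55 + 1 = 166

By the generalised pigeonhole principle, to guarantee some box contains ≥ r objects we need more than (r − 1) · k objects total. Threshold: n = (r − 1) · k + 1. With r = 4 and k = 55: n = 3 · 55 + 1 = 165 + 1 = 166. For n = 165 = 3 · 55, we can put exactly 3 objects in every box, avoiding 4 in any single one — so 166 is tight.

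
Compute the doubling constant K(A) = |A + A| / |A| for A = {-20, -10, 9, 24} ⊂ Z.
K = |A + A| / |A| = 10/4 = 5/2

Enumerate A + A = {a + b : a, b ∈ A}. With |A| = 4, there are |A|^2 = 16 ordered sum pairs; collecting distinct values, A + A = {-40, -30, -20, -11, -1, 4, 14, 18, 33, 48}, so |A + A| = 10. Thus K = 10/4 = 5/2. For comparison, the minimum possible |A + A| over all 4-element sets is 2·4 − 1 = 7 (so min K = 7/4), attained only by arithmetic progressions.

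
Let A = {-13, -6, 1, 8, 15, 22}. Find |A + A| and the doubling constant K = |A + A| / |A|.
K = |A + A| / |A| = 11/6

Enumerate A + A = {a + b : a, b ∈ A}. With |A| = 6, there are |A|^2 = 36 ordered sum pairs; collecting distinct values, A + A = {-26, -19, -12, -5, 2, 9, 16, 23, 30, 37, 44}, so |A + A| = 11. Thus K = 11/6. Here |A + A| = 2|A| − 1 = 11, the minimum possible — so K = 11/6 is minimal, which holds iff A is an arithmetic progression.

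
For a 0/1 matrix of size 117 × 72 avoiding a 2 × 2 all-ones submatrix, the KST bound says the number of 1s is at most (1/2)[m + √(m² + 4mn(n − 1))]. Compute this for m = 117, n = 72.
z(117, 72; 2, 2) ≤ (1/2)[117 + √(117² + 4·117·72·71)] = (1/2)[117 + √2406105] = 834.0812

Kővári–Sós–Turán: let r_1, ..., r_117 be the row sums and z = Σ r_i the total number of 1s. Each pair of columns can share at most one row with both entries 1 (else a 2×2 all-ones block appears), so Σ_i C(r_i, 2) ≤ C(72, 2) = 2556. By convexity Σ_i C(r_i, 2) ≥ 117·C(z/117, 2) = z(z − 117)/(2·117), giving z² − 117z − 117·72·71 ≤ 0 and hence z ≤ (1/2)[117 + √(13689 + 4·598104)] = (1/2)[117 + √2406105] ≈ (1/2)(117 + 1551.1625) = 834.0812.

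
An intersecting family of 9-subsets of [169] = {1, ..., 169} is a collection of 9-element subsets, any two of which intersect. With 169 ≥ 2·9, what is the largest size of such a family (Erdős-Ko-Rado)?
max |F| = C(168, 8) = 13288305520413

The Erdős-Ko-Rado theorem states: for n ≥ 2k, an intersecting family of k-subsets of an n-element set has size at most C(n − 1, k − 1), with equality for 'star' families {A ⊆ [n] : |A| = k, i ∈ A} (fix an element i). For n = 169, k = 9: C(168, 8) = 13288305520413.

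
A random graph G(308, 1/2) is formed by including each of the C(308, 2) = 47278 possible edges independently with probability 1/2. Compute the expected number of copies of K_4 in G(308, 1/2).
E[# K_4] = C(308, 4) · (1/2)^C(4, 2) = 367704645 / 2^6 = 5745385.078125

For each 4-subset S of vertices (there are C(308, 4) = 367704645 such S), let X_S = 1 if S induces a K_4 (all C(4, 2) = 6 edges present). Then P(X_S = 1) = (1/2)^6 = 1/64. By linearity of expectation, E[# K_4] = C(308, 4) · (1/2)^6 = 367704645 / 64 = 5745385.078125.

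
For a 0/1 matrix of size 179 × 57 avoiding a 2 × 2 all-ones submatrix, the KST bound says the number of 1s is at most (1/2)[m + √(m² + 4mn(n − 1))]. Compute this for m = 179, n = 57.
z(179, 57; 2, 2) ≤ (1/2)[179 + √(179² + 4·179·57·56)] = (1/2)[179 + √2317513] = 850.669

Kővári–Sós–Turán: let r_1, ..., r_179 be the row sums and z = Σ r_i the total number of 1s. Each pair of columns can share at most one row with both entries 1 (else a 2×2 all-ones block appears), so Σ_i C(r_i, 2) ≤ C(57, 2) = 1596. By convexity Σ_i C(r_i, 2) ≥ 179·C(z/179, 2) = z(z − 179)/(2·179), giving z² − 179z − 179·57·56 ≤ 0 and hence z ≤ (1/2)[179 + √(32041 + 4·571368)] = (1/2)[179 + √2317513] ≈ (1/2)(179 + 1522.338) = 850.669.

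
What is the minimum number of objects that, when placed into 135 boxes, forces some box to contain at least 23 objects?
n = (23 − 1)·135 + 1 = 2971

By the generalised pigeonhole principle, to guarantee some box contains ≥ r objects we need more than (r − 1) · k objects total. Threshold: n = (r − 1) · k + 1. With r = 23 and k = 135: n = 22 · 135 + 1 = 2970 + 1 = 2971. For n = 2970 = 22 · 135, we can put exactly 22 objects in every box, avoiding 23 in any single one — so 2971 is tight.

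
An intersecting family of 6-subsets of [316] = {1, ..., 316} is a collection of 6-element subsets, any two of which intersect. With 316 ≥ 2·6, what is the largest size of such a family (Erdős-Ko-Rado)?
max |F| = C(315, 5) = 25033309938

Erdős-Ko-Rado (1961): when n ≥ 2k, max |F| = C(n−1, k−1). The bound is attained by the star {A : i ∈ A} for any fixed i ∈ [n]. Here C(316−1, 6−1) = C(315, 5) = 25033309938.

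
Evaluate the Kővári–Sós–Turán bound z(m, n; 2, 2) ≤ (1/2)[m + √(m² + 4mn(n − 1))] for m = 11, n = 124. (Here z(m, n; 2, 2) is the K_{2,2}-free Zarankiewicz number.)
z(11, 124; 2, 2) ≤ (1/2)[11 + √(11² + 4·11·124·123)] = (1/2)[11 + √671209] = 415.1367

Kővári–Sós–Turán: let r_1, ..., r_11 be the row sums and z = Σ r_i the total number of 1s. Each pair of columns can share at most one row with both entries 1 (else a 2×2 all-ones block appears), so Σ_i C(r_i, 2) ≤ C(124, 2) = 7626. By convexity Σ_i C(r_i, 2) ≥ 11·C(z/11, 2) = z(z − 11)/(2·11), giving z² − 11z − 11·124·123 ≤ 0 and hence z ≤ (1/2)[11 + √(121 + 4·167772)] = (1/2)[11 + √671209] ≈ (1/2)(11 + 819.2735) = 415.1367.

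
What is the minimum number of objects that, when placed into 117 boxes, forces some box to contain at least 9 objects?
n = (9 − 1)·117 + 1 = 937

By the generalised pigeonhole principle, to guarantee some box contains ≥ r objects we need more than (r − 1) · k objects total. Threshold: n = (r − 1) · k + 1. With r = 9 and k = 117: n = 8 · 117 + 1 = 936 + 1 = 937. For n = 936 = 8 · 117, we can put exactly 8 objects in every box, avoiding 9 in any single one — so 937 is tight.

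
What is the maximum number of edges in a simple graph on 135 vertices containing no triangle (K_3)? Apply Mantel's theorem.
ex(135, K_3) = ⌊135^2/4⌋ = 4556

Mantel (1907): a triangle-free graph on n vertices has at most ⌊n^2/4⌋ edges, with equality for the complete bipartite graph K_{⌊n/2⌋, ⌈n/2⌉}. For n = 135: ⌊135^2/4⌋ = ⌊18225/4⌋ = 4556. The extremal graph is K_{67, 68}, which has 67·68 = 4556 edges.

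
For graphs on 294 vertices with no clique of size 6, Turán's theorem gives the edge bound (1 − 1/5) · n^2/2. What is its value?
Turán density bound = (4/5) · 294^2/2 = 172872/5 ≈ 34574.4

Turán's theorem: ex(n, K_{r+1}) is achieved by the complete r-partite Turán graph T(n, r) with parts as balanced as possible, and is at most (1 − 1/r) · n^2/2. For r = 5, n = 294: the density bound is (4/5) · 86436/2 = 172872/5 ≈ 34574.4. The integer-valued extremum is e(T(294, 5)) = 34574, which is strictly less than the density bound 172872/5 since 5 ∤ 294 (the parts of T(294, 5) cannot all be equal).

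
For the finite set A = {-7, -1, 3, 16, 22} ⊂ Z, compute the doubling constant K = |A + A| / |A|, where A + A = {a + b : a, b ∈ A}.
K = |A + A| / |A| = 14/5

Enumerate A + A = {a + b : a, b ∈ A}. With |A| = 5, there are |A|^2 = 25 ordered sum pairs; collecting distinct values, A + A = {-14, -8, -4, -2, 2, 6, 9, 15, 19, 21, 25, 32, 38, 44}, so |A + A| = 14. Thus K = 14/5. For comparison, the minimum possible |A + A| over all 5-element sets is 2·5 − 1 = 9 (so min K = 9/5), attained only by arithmetic progressions.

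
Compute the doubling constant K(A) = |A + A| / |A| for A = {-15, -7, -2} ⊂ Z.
K = |A + A| / |A| = 6/3 = 2

Enumerate A + A = {a + b : a, b ∈ A}. With |A| = 3, there are |A|^2 = 9 ordered sum pairs; collecting distinct values, A + A = {-30, -22, -17, -14, -9, -4}, so |A + A| = 6. Thus K = 6/3 = 2. For comparison, the minimum possible |A + A| over all 3-element sets is 2·3 − 1 = 5 (so min K = 5/3), attained only by arithmetic progressions.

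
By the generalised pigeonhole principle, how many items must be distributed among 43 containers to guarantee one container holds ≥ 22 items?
n = (22 − 1)·43 + 1 = 904

By the generalised pigeonhole principle, to guarantee some box contains ≥ r objects we need more than (r − 1) · k objects total. Threshold: n = (r − 1) · k + 1. With r = 22 and k = 43: n = 21 · 43 + 1 = 903 + 1 = 904. For n = 903 = 21 · 43, we can put exactly 21 objects in every box, avoiding 22 in any single one — so 904 is tight.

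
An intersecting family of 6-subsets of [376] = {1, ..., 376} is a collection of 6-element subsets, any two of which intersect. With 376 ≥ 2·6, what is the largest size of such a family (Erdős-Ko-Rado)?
max |F| = C(375, 5) = 60165468825

Erdős-Ko-Rado (1961): when n ≥ 2k, max |F| = C(n−1, k−1). The bound is attained by the star {A : i ∈ A} for any fixed i ∈ [n]. Here C(376−1, 6−1) = C(375, 5) = 60165468825.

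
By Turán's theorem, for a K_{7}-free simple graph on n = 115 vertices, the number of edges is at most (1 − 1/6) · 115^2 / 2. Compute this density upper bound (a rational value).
Turán density bound = (5/6) · 115^2/2 = 66125/12 ≈ 5510.4167

Turán's theorem: ex(n, K_{r+1}) is achieved by the complete r-partite Turán graph T(n, r) with parts as balanced as possible, and is at most (1 − 1/r) · n^2/2. For r = 6, n = 115: the density bound is (5/6) · 13225/2 = 66125/12 ≈ 5510.4167. The integer-valued extremum is e(T(115, 6)) = 5510, which is strictly less than the density bound 66125/12 since 6 ∤ 115 (the parts of T(115, 6) cannot all be equal).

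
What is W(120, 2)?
W(120, 2) = 120 + 1 = 121

A 2-term AP is any pair of integers, so a monochromatic 2-AP exists iff some colour is used at least twice. With 120 colours, the colouring i ↦ i on {1, ..., 120} uses each colour once, avoiding any monochromatic pair, so W(120, 2) > 120. For {1, ..., 121}, pigeonhole forces two integers of the same colour, which form a monochromatic 2-AP. Hence W(120, 2) = 121.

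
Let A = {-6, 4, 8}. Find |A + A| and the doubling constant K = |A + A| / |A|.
K = |A + A| / |A| = 6/3 = 2

Enumerate A + A = {a + b : a, b ∈ A}. With |A| = 3, there are |A|^2 = 9 ordered sum pairs; collecting distinct values, A + A = {-12, -2, 2, 8, 12, 16}, so |A + A| = 6. Thus K = 6/3 = 2. For comparison, the minimum possible |A + A| over all 3-element sets is 2·3 − 1 = 5 (so min K = 5/3), attained only by arithmetic progressions.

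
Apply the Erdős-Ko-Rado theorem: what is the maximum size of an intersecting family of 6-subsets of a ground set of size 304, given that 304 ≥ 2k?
max |F| = C(303, 5) = 20588621235

Erdős-Ko-Rado (1961): when n ≥ 2k, max |F| = C(n−1, k−1). The bound is attained by the star {A : i ∈ A} for any fixed i ∈ [n]. Here C(304−1, 6−1) = C(303, 5) = 20588621235.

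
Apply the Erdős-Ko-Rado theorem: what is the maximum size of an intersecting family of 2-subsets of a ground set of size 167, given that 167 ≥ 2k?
max |F| = C(166, 1) = 166

The Erdős-Ko-Rado theorem states: for n ≥ 2k, an intersecting family of k-subsets of an n-element set has size at most C(n − 1, k − 1), with equality for 'star' families {A ⊆ [n] : |A| = k, i ∈ A} (fix an element i). For n = 167, k = 2: C(166, 1) = 166.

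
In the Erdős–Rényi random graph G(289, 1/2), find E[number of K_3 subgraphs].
E[# K_3] = C(289, 3) · (1/2)^C(3, 2) = 3981264 / 2^3 = 497658

For each 3-subset S of vertices (there are C(289, 3) = 3981264 such S), let X_S = 1 if S induces a K_3 (all C(3, 2) = 3 edges present). Then P(X_S = 1) = (1/2)^3 = 1/8. By linearity of expectation, E[# K_3] = C(289, 3) · (1/2)^3 = 3981264 / 8 = 497658.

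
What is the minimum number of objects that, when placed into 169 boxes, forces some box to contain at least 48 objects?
n = (48 − 1)·169 + 1 = 7944

By the generalised pigeonhole principle, to guarantee some box contains ≥ r objects we need more than (r − 1) · k objects total. Threshold: n = (r − 1) · k + 1. With r = 48 and k = 169: n = 47 · 169 + 1 = 7943 + 1 = 7944. For n = 7943 = 47 · 169, we can put exactly 47 objects in every box, avoiding 48 in any single one — so 7944 is tight.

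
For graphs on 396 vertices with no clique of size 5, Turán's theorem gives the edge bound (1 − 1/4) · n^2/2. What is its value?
Turán density bound = (3/4) · 396^2/2 = 58806

Turán's theorem: ex(n, K_{r+1}) is achieved by the complete r-partite Turán graph T(n, r) with parts as balanced as possible, and is at most (1 − 1/r) · n^2/2. For r = 4, n = 396: the density bound is (3/4) · 156816/2 = 58806. Since 4 ∣ 396, the Turán graph T(396, 4) has parts of equal size 99, and its edge count e(T(396, 4)) = 58806 attains the density bound exactly.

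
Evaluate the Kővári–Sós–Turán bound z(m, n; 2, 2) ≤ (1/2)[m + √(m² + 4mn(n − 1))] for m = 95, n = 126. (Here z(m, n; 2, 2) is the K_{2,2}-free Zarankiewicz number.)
z(95, 126; 2, 2) ≤ (1/2)[95 + √(95² + 4·95·126·125)] = (1/2)[95 + √5994025] = 1271.6349

Kővári–Sós–Turán: let r_1, ..., r_95 be the row sums and z = Σ r_i the total number of 1s. Each pair of columns can share at most one row with both entries 1 (else a 2×2 all-ones block appears), so Σ_i C(r_i, 2) ≤ C(126, 2) = 7875. By convexity Σ_i C(r_i, 2) ≥ 95·C(z/95, 2) = z(z − 95)/(2·95), giving z² − 95z − 95·126·125 ≤ 0 and hence z ≤ (1/2)[95 + √(9025 + 4·1496250)] = (1/2)[95 + √5994025] ≈ (1/2)(95 + 2448.2698) = 1271.6349.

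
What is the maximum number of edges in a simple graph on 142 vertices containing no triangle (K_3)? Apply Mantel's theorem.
ex(142, K_3) = ⌊142^2/4⌋ = 5041

Mantel (1907): a triangle-free graph on n vertices has at most ⌊n^2/4⌋ edges, with equality for the complete bipartite graph K_{⌊n/2⌋, ⌈n/2⌉}. For n = 142: ⌊142^2/4⌋ = ⌊20164/4⌋ = 5041. The extremal graph is K_{71, 71}, which has 71·71 = 5041 edges.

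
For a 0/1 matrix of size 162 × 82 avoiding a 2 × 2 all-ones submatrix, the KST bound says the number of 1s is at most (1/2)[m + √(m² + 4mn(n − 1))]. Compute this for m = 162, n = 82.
z(162, 82; 2, 2) ≤ (1/2)[162 + √(162² + 4·162·82·81)] = (1/2)[162 + √4330260] = 1121.4638

Kővári–Sós–Turán: let r_1, ..., r_162 be the row sums and z = Σ r_i the total number of 1s. Each pair of columns can share at most one row with both entries 1 (else a 2×2 all-ones block appears), so Σ_i C(r_i, 2) ≤ C(82, 2) = 3321. By convexity Σ_i C(r_i, 2) ≥ 162·C(z/162, 2) = z(z − 162)/(2·162), giving z² − 162z − 162·82·81 ≤ 0 and hence z ≤ (1/2)[162 + √(26244 + 4·1076004)] = (1/2)[162 + √4330260] ≈ (1/2)(162 + 2080.9277) = 1121.4638.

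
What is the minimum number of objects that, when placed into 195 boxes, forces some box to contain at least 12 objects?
n = (12 − 1)·195 + 1 = 2146

By the generalised pigeonhole principle, to guarantee some box contains ≥ r objects we need more than (r − 1) · k objects total. Threshold: n = (r − 1) · k + 1. With r = 12 and k = 195: n = 11 · 195 + 1 = 2145 + 1 = 2146. For n = 2145 = 11 · 195, we can put exactly 11 objects in every box, avoiding 12 in any single one — so 2146 is tight.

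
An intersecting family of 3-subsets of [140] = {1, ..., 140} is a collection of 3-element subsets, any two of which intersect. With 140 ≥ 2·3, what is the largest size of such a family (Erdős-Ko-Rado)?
max |F| = C(139, 2) = 9591

The Erdős-Ko-Rado theorem states: for n ≥ 2k, an intersecting family of k-subsets of an n-element set has size at most C(n − 1, k − 1), with equality for 'star' families {A ⊆ [n] : |A| = k, i ∈ A} (fix an element i). For n = 140, k = 3: C(139, 2) = 9591.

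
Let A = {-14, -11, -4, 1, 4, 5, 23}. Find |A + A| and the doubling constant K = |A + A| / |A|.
K = |A + A| / |A| = 26/7

Enumerate A + A = {a + b : a, b ∈ A}. With |A| = 7, there are |A|^2 = 49 ordered sum pairs; collecting distinct values, A + A = {-28, -25, -22, -18, -15, -13, -10, -9, -8, -7, -6, -3, 0, 1, 2, 5, 6, 8, 9, 10, 12, 19, 24, 27, 28, 46}, so |A + A| = 26. Thus K = 26/7. For comparison, the minimum possible |A + A| over all 7-element sets is 2·7 − 1 = 13 (so min K = 13/7), attained only by arithmetic progressions.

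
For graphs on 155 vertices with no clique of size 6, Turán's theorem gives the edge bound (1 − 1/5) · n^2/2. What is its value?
Turán density bound = (4/5) · 155^2/2 = 9610

Turán's theorem: ex(n, K_{r+1}) is achieved by the complete r-partite Turán graph T(n, r) with parts as balanced as possible, and is at most (1 − 1/r) · n^2/2. For r = 5, n = 155: the density bound is (4/5) · 24025/2 = 9610. Since 5 ∣ 155, the Turán graph T(155, 5) has parts of equal size 31, and its edge count e(T(155, 5)) = 9610 attains the density bound exactly.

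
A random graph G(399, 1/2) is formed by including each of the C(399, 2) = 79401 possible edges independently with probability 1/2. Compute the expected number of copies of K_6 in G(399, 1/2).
E[# K_6] = C(399, 6) · (1/2)^C(6, 2) = 5396379471021 / 2^15 ≈ 164684432.099030

For each 6-subset S of vertices (there are C(399, 6) = 5396379471021 such S), let X_S = 1 if S induces a K_6 (all C(6, 2) = 15 edges present). Then P(X_S = 1) = (1/2)^15 = 1/32768. By linearity of expectation, E[# K_6] = C(399, 6) · (1/2)^15 = 5396379471021 / 32768 ≈ 164684432.099030.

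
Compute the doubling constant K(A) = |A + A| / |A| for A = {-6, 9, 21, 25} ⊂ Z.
K = |A + A| / |A| = 10/4 = 5/2

Enumerate A + A = {a + b : a, b ∈ A}. With |A| = 4, there are |A|^2 = 16 ordered sum pairs; collecting distinct values, A + A = {-12, 3, 15, 18, 19, 30, 34, 42, 46, 50}, so |A + A| = 10. Thus K = 10/4 = 5/2. For comparison, the minimum possible |A + A| over all 4-element sets is 2·4 − 1 = 7 (so min K = 7/4), attained only by arithmetic progressions.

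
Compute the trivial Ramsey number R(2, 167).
R(2, 167) = 167

R(2, k) = k for all k ≥ 2: in a 2-colouring of K_k, either some edge is red (a red K_2) or all edges are blue (a blue K_k). And K_{166} coloured all-blue has no blue K_167, so R(2, 167) > 166. Hence R(2, 167) = 167.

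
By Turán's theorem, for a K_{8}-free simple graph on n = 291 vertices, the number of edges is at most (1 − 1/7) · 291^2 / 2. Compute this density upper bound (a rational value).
Turán density bound = (6/7) · 291^2/2 = 254043/7 ≈ 36291.8571

Turán's theorem: ex(n, K_{r+1}) is achieved by the complete r-partite Turán graph T(n, r) with parts as balanced as possible, and is at most (1 − 1/r) · n^2/2. For r = 7, n = 291: the density bound is (6/7) · 84681/2 = 254043/7 ≈ 36291.8571. The integer-valued extremum is e(T(291, 7)) = 36291, which is strictly less than the density bound 254043/7 since 7 ∤ 291 (the parts of T(291, 7) cannot all be equal).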